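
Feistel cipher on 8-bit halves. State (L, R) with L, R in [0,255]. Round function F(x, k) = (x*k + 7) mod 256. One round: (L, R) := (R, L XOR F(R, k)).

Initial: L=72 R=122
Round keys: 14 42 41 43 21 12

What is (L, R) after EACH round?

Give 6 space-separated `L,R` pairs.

Round 1 (k=14): L=122 R=251
Round 2 (k=42): L=251 R=79
Round 3 (k=41): L=79 R=85
Round 4 (k=43): L=85 R=1
Round 5 (k=21): L=1 R=73
Round 6 (k=12): L=73 R=114

Answer: 122,251 251,79 79,85 85,1 1,73 73,114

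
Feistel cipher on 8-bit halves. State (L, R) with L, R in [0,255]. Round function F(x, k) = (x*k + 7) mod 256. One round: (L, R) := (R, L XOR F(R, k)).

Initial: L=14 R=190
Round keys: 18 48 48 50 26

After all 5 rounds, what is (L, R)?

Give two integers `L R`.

Round 1 (k=18): L=190 R=109
Round 2 (k=48): L=109 R=201
Round 3 (k=48): L=201 R=218
Round 4 (k=50): L=218 R=82
Round 5 (k=26): L=82 R=129

Answer: 82 129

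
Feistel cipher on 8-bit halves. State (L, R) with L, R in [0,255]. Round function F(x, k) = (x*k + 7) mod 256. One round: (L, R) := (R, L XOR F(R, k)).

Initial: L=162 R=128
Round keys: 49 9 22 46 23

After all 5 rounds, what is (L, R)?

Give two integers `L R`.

Answer: 103 82

Derivation:
Round 1 (k=49): L=128 R=37
Round 2 (k=9): L=37 R=212
Round 3 (k=22): L=212 R=26
Round 4 (k=46): L=26 R=103
Round 5 (k=23): L=103 R=82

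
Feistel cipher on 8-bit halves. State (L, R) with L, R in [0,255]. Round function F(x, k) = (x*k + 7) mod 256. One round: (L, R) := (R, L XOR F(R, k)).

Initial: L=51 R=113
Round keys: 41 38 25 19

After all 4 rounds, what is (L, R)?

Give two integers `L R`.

Round 1 (k=41): L=113 R=19
Round 2 (k=38): L=19 R=168
Round 3 (k=25): L=168 R=124
Round 4 (k=19): L=124 R=147

Answer: 124 147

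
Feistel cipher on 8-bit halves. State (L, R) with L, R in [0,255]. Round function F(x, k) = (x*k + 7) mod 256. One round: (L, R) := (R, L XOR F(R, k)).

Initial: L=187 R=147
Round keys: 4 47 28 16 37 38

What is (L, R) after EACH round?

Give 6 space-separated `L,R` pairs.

Round 1 (k=4): L=147 R=232
Round 2 (k=47): L=232 R=12
Round 3 (k=28): L=12 R=191
Round 4 (k=16): L=191 R=251
Round 5 (k=37): L=251 R=241
Round 6 (k=38): L=241 R=54

Answer: 147,232 232,12 12,191 191,251 251,241 241,54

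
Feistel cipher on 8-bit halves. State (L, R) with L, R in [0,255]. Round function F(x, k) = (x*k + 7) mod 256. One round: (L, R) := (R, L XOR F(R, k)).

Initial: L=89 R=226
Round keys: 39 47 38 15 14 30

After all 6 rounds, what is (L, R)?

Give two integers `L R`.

Round 1 (k=39): L=226 R=44
Round 2 (k=47): L=44 R=249
Round 3 (k=38): L=249 R=209
Round 4 (k=15): L=209 R=191
Round 5 (k=14): L=191 R=168
Round 6 (k=30): L=168 R=8

Answer: 168 8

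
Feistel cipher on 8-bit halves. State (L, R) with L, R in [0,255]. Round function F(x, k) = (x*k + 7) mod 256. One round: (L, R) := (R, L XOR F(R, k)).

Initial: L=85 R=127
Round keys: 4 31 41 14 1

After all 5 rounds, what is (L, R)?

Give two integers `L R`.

Answer: 31 53

Derivation:
Round 1 (k=4): L=127 R=86
Round 2 (k=31): L=86 R=14
Round 3 (k=41): L=14 R=19
Round 4 (k=14): L=19 R=31
Round 5 (k=1): L=31 R=53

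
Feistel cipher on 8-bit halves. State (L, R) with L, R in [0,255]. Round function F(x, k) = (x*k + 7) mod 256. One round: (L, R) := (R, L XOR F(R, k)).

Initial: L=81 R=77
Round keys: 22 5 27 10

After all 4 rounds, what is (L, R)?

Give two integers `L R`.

Answer: 221 47

Derivation:
Round 1 (k=22): L=77 R=244
Round 2 (k=5): L=244 R=134
Round 3 (k=27): L=134 R=221
Round 4 (k=10): L=221 R=47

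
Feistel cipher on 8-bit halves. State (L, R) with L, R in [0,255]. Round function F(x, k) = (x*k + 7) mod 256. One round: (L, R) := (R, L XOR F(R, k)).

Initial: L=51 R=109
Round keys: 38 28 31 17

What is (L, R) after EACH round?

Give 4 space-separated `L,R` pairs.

Round 1 (k=38): L=109 R=6
Round 2 (k=28): L=6 R=194
Round 3 (k=31): L=194 R=131
Round 4 (k=17): L=131 R=120

Answer: 109,6 6,194 194,131 131,120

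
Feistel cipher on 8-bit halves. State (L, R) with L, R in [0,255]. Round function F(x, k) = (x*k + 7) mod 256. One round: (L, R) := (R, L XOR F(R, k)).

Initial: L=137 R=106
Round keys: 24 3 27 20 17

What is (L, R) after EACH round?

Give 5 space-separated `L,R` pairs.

Round 1 (k=24): L=106 R=126
Round 2 (k=3): L=126 R=235
Round 3 (k=27): L=235 R=174
Round 4 (k=20): L=174 R=116
Round 5 (k=17): L=116 R=21

Answer: 106,126 126,235 235,174 174,116 116,21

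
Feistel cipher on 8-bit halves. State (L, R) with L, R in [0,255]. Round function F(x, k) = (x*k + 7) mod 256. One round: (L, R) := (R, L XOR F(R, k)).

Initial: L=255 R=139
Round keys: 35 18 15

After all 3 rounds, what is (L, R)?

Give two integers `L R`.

Answer: 238 14

Derivation:
Round 1 (k=35): L=139 R=247
Round 2 (k=18): L=247 R=238
Round 3 (k=15): L=238 R=14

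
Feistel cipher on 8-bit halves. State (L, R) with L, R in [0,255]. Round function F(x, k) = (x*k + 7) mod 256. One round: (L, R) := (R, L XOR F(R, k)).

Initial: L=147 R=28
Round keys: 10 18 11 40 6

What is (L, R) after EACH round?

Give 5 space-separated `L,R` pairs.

Answer: 28,140 140,195 195,228 228,100 100,187

Derivation:
Round 1 (k=10): L=28 R=140
Round 2 (k=18): L=140 R=195
Round 3 (k=11): L=195 R=228
Round 4 (k=40): L=228 R=100
Round 5 (k=6): L=100 R=187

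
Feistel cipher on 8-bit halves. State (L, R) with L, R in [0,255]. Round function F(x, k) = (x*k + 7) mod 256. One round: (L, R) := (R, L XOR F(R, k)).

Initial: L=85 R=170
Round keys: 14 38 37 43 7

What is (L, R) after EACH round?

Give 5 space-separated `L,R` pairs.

Round 1 (k=14): L=170 R=6
Round 2 (k=38): L=6 R=65
Round 3 (k=37): L=65 R=106
Round 4 (k=43): L=106 R=148
Round 5 (k=7): L=148 R=121

Answer: 170,6 6,65 65,106 106,148 148,121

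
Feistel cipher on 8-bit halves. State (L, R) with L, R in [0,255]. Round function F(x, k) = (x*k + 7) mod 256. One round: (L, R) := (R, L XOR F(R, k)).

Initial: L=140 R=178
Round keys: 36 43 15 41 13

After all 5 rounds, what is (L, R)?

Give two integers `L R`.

Answer: 31 244

Derivation:
Round 1 (k=36): L=178 R=131
Round 2 (k=43): L=131 R=186
Round 3 (k=15): L=186 R=110
Round 4 (k=41): L=110 R=31
Round 5 (k=13): L=31 R=244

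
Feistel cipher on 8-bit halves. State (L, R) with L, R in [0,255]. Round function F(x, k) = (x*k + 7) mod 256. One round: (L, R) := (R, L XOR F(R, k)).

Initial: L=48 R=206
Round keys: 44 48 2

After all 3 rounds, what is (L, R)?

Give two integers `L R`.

Answer: 25 102

Derivation:
Round 1 (k=44): L=206 R=95
Round 2 (k=48): L=95 R=25
Round 3 (k=2): L=25 R=102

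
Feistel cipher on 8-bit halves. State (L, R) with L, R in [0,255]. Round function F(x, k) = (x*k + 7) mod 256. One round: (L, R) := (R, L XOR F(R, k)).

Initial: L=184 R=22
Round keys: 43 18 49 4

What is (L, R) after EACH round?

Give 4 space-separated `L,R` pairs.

Round 1 (k=43): L=22 R=1
Round 2 (k=18): L=1 R=15
Round 3 (k=49): L=15 R=231
Round 4 (k=4): L=231 R=172

Answer: 22,1 1,15 15,231 231,172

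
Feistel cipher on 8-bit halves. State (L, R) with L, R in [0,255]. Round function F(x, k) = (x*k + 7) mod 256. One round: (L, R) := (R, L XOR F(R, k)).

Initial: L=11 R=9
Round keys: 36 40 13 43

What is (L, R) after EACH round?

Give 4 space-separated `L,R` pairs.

Round 1 (k=36): L=9 R=64
Round 2 (k=40): L=64 R=14
Round 3 (k=13): L=14 R=253
Round 4 (k=43): L=253 R=136

Answer: 9,64 64,14 14,253 253,136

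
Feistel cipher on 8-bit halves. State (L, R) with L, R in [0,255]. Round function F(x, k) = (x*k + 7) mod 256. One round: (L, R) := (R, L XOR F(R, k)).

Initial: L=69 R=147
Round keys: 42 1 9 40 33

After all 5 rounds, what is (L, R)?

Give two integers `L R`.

Answer: 203 201

Derivation:
Round 1 (k=42): L=147 R=96
Round 2 (k=1): L=96 R=244
Round 3 (k=9): L=244 R=251
Round 4 (k=40): L=251 R=203
Round 5 (k=33): L=203 R=201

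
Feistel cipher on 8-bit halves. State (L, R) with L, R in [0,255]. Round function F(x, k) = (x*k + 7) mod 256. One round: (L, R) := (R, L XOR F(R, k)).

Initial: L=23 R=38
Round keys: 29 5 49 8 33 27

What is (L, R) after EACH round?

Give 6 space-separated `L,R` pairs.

Round 1 (k=29): L=38 R=66
Round 2 (k=5): L=66 R=119
Round 3 (k=49): L=119 R=140
Round 4 (k=8): L=140 R=16
Round 5 (k=33): L=16 R=155
Round 6 (k=27): L=155 R=112

Answer: 38,66 66,119 119,140 140,16 16,155 155,112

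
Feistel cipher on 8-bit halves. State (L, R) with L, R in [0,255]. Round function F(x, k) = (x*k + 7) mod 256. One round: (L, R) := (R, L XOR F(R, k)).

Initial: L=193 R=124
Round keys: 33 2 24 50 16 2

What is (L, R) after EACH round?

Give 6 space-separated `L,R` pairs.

Round 1 (k=33): L=124 R=194
Round 2 (k=2): L=194 R=247
Round 3 (k=24): L=247 R=237
Round 4 (k=50): L=237 R=166
Round 5 (k=16): L=166 R=138
Round 6 (k=2): L=138 R=189

Answer: 124,194 194,247 247,237 237,166 166,138 138,189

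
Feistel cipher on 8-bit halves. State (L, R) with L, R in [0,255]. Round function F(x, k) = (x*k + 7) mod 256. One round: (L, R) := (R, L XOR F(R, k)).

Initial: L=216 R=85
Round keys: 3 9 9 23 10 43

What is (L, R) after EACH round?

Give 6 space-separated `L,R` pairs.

Round 1 (k=3): L=85 R=222
Round 2 (k=9): L=222 R=128
Round 3 (k=9): L=128 R=89
Round 4 (k=23): L=89 R=134
Round 5 (k=10): L=134 R=26
Round 6 (k=43): L=26 R=227

Answer: 85,222 222,128 128,89 89,134 134,26 26,227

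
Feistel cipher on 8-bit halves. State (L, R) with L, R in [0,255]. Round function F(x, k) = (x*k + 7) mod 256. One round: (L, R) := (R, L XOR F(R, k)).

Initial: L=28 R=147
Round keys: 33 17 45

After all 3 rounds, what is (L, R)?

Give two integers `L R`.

Round 1 (k=33): L=147 R=230
Round 2 (k=17): L=230 R=222
Round 3 (k=45): L=222 R=235

Answer: 222 235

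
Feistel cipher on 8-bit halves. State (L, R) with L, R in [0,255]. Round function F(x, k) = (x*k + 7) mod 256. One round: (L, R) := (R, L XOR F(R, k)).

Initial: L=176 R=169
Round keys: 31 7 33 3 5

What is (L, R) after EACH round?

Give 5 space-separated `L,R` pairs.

Round 1 (k=31): L=169 R=206
Round 2 (k=7): L=206 R=0
Round 3 (k=33): L=0 R=201
Round 4 (k=3): L=201 R=98
Round 5 (k=5): L=98 R=56

Answer: 169,206 206,0 0,201 201,98 98,56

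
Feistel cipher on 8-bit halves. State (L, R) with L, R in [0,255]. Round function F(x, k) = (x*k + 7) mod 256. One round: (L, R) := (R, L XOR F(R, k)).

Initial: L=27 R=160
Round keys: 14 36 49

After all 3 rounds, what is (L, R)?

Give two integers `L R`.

Round 1 (k=14): L=160 R=220
Round 2 (k=36): L=220 R=87
Round 3 (k=49): L=87 R=114

Answer: 87 114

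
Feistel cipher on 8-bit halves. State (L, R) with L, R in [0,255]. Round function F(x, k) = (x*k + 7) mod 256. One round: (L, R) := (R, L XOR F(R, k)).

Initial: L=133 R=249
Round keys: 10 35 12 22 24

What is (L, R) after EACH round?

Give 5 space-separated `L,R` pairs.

Answer: 249,68 68,170 170,187 187,179 179,116

Derivation:
Round 1 (k=10): L=249 R=68
Round 2 (k=35): L=68 R=170
Round 3 (k=12): L=170 R=187
Round 4 (k=22): L=187 R=179
Round 5 (k=24): L=179 R=116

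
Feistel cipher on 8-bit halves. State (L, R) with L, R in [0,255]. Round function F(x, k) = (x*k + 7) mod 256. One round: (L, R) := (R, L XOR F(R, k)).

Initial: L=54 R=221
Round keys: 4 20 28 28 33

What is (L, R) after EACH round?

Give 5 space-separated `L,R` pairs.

Round 1 (k=4): L=221 R=77
Round 2 (k=20): L=77 R=214
Round 3 (k=28): L=214 R=34
Round 4 (k=28): L=34 R=105
Round 5 (k=33): L=105 R=178

Answer: 221,77 77,214 214,34 34,105 105,178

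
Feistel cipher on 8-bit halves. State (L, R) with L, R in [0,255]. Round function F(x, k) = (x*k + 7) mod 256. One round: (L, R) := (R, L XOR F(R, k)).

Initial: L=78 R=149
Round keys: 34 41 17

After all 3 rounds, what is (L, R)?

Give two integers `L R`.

Answer: 235 61

Derivation:
Round 1 (k=34): L=149 R=159
Round 2 (k=41): L=159 R=235
Round 3 (k=17): L=235 R=61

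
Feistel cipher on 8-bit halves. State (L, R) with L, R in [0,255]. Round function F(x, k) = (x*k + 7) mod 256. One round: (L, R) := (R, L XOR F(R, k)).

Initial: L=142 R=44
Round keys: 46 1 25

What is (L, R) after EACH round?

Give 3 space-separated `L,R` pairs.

Answer: 44,97 97,68 68,202

Derivation:
Round 1 (k=46): L=44 R=97
Round 2 (k=1): L=97 R=68
Round 3 (k=25): L=68 R=202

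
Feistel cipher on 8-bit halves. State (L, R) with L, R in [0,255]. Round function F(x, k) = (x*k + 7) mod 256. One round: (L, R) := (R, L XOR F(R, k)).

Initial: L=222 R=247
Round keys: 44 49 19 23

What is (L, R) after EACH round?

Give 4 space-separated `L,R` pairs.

Answer: 247,165 165,107 107,93 93,9

Derivation:
Round 1 (k=44): L=247 R=165
Round 2 (k=49): L=165 R=107
Round 3 (k=19): L=107 R=93
Round 4 (k=23): L=93 R=9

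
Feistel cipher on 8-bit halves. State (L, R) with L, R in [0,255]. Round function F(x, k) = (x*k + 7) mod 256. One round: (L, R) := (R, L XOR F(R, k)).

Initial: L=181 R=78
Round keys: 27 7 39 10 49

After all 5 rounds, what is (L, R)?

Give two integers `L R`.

Round 1 (k=27): L=78 R=244
Round 2 (k=7): L=244 R=253
Round 3 (k=39): L=253 R=102
Round 4 (k=10): L=102 R=254
Round 5 (k=49): L=254 R=195

Answer: 254 195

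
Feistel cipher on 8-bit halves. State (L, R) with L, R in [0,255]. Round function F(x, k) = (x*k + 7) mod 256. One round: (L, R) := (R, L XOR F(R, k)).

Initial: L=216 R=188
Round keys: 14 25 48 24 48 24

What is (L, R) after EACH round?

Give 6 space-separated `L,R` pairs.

Round 1 (k=14): L=188 R=151
Round 2 (k=25): L=151 R=122
Round 3 (k=48): L=122 R=112
Round 4 (k=24): L=112 R=253
Round 5 (k=48): L=253 R=7
Round 6 (k=24): L=7 R=82

Answer: 188,151 151,122 122,112 112,253 253,7 7,82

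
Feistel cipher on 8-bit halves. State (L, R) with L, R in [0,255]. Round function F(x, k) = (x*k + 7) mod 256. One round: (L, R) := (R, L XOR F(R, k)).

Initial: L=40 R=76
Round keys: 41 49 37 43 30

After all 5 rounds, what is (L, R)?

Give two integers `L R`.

Answer: 23 159

Derivation:
Round 1 (k=41): L=76 R=27
Round 2 (k=49): L=27 R=126
Round 3 (k=37): L=126 R=38
Round 4 (k=43): L=38 R=23
Round 5 (k=30): L=23 R=159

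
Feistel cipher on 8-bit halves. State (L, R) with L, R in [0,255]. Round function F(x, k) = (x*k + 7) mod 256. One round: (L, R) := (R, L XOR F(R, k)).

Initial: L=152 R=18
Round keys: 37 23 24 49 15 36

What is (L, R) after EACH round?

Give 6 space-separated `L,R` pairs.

Round 1 (k=37): L=18 R=57
Round 2 (k=23): L=57 R=52
Round 3 (k=24): L=52 R=222
Round 4 (k=49): L=222 R=177
Round 5 (k=15): L=177 R=184
Round 6 (k=36): L=184 R=86

Answer: 18,57 57,52 52,222 222,177 177,184 184,86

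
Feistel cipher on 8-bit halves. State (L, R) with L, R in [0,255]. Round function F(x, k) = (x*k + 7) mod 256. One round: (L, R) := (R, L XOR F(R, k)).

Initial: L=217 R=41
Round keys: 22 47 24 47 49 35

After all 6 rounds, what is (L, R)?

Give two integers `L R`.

Answer: 246 135

Derivation:
Round 1 (k=22): L=41 R=84
Round 2 (k=47): L=84 R=90
Round 3 (k=24): L=90 R=35
Round 4 (k=47): L=35 R=46
Round 5 (k=49): L=46 R=246
Round 6 (k=35): L=246 R=135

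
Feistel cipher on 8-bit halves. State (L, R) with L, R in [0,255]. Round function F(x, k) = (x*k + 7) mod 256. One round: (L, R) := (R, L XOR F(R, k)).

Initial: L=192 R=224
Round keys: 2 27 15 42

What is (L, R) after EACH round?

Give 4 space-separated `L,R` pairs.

Answer: 224,7 7,36 36,36 36,203

Derivation:
Round 1 (k=2): L=224 R=7
Round 2 (k=27): L=7 R=36
Round 3 (k=15): L=36 R=36
Round 4 (k=42): L=36 R=203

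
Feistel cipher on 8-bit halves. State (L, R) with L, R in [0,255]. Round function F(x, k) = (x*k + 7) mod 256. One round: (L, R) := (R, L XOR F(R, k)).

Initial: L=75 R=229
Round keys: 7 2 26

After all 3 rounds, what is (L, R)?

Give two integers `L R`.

Round 1 (k=7): L=229 R=1
Round 2 (k=2): L=1 R=236
Round 3 (k=26): L=236 R=254

Answer: 236 254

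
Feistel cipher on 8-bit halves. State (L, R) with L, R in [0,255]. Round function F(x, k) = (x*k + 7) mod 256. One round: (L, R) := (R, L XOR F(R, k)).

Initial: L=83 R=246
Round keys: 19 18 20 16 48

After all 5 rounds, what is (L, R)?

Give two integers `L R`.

Answer: 58 118

Derivation:
Round 1 (k=19): L=246 R=26
Round 2 (k=18): L=26 R=45
Round 3 (k=20): L=45 R=145
Round 4 (k=16): L=145 R=58
Round 5 (k=48): L=58 R=118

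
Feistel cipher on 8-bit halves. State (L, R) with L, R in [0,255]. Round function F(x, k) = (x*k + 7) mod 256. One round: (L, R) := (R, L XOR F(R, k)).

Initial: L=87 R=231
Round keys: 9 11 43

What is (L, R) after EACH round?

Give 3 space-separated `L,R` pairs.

Answer: 231,113 113,5 5,175

Derivation:
Round 1 (k=9): L=231 R=113
Round 2 (k=11): L=113 R=5
Round 3 (k=43): L=5 R=175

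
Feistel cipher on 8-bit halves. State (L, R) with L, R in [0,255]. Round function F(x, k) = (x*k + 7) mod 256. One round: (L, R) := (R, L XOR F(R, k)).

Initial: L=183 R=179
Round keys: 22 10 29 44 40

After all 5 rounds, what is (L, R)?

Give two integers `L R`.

Answer: 83 38

Derivation:
Round 1 (k=22): L=179 R=222
Round 2 (k=10): L=222 R=0
Round 3 (k=29): L=0 R=217
Round 4 (k=44): L=217 R=83
Round 5 (k=40): L=83 R=38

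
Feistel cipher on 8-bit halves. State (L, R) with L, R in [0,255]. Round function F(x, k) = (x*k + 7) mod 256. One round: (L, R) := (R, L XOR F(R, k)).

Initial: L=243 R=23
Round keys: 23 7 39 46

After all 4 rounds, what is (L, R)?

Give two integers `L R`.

Round 1 (k=23): L=23 R=235
Round 2 (k=7): L=235 R=99
Round 3 (k=39): L=99 R=247
Round 4 (k=46): L=247 R=10

Answer: 247 10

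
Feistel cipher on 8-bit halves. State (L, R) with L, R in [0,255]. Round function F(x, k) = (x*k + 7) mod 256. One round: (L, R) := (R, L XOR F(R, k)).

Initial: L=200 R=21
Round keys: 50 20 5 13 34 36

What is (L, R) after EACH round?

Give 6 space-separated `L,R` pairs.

Round 1 (k=50): L=21 R=233
Round 2 (k=20): L=233 R=46
Round 3 (k=5): L=46 R=4
Round 4 (k=13): L=4 R=21
Round 5 (k=34): L=21 R=213
Round 6 (k=36): L=213 R=238

Answer: 21,233 233,46 46,4 4,21 21,213 213,238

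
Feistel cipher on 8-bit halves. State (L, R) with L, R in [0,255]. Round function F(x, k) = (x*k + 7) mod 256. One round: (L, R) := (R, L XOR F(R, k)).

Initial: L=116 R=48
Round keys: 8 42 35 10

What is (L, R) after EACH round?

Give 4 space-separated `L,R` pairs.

Answer: 48,243 243,213 213,213 213,140

Derivation:
Round 1 (k=8): L=48 R=243
Round 2 (k=42): L=243 R=213
Round 3 (k=35): L=213 R=213
Round 4 (k=10): L=213 R=140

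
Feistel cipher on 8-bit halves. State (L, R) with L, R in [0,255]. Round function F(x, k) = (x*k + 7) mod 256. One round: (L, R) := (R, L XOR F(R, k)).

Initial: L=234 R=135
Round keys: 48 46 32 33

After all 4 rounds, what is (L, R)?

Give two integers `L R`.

Round 1 (k=48): L=135 R=189
Round 2 (k=46): L=189 R=122
Round 3 (k=32): L=122 R=250
Round 4 (k=33): L=250 R=59

Answer: 250 59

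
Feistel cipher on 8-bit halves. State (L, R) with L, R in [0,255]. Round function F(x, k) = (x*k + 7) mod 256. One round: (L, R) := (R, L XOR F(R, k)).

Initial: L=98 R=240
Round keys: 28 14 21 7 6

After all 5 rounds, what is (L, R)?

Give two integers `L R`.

Answer: 127 236

Derivation:
Round 1 (k=28): L=240 R=37
Round 2 (k=14): L=37 R=253
Round 3 (k=21): L=253 R=237
Round 4 (k=7): L=237 R=127
Round 5 (k=6): L=127 R=236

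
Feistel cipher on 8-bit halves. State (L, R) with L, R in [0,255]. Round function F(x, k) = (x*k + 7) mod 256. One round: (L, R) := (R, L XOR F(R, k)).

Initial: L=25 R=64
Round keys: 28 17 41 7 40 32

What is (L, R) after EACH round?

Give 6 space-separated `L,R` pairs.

Round 1 (k=28): L=64 R=30
Round 2 (k=17): L=30 R=69
Round 3 (k=41): L=69 R=10
Round 4 (k=7): L=10 R=8
Round 5 (k=40): L=8 R=77
Round 6 (k=32): L=77 R=175

Answer: 64,30 30,69 69,10 10,8 8,77 77,175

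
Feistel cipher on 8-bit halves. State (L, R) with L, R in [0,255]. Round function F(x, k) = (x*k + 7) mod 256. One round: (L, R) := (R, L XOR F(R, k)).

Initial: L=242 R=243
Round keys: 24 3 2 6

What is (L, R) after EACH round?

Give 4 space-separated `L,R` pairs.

Answer: 243,61 61,77 77,156 156,226

Derivation:
Round 1 (k=24): L=243 R=61
Round 2 (k=3): L=61 R=77
Round 3 (k=2): L=77 R=156
Round 4 (k=6): L=156 R=226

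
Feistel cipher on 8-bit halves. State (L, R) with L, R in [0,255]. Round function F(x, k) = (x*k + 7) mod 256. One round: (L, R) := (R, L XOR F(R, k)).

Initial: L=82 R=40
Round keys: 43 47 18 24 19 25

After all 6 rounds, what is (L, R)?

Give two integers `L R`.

Answer: 112 194

Derivation:
Round 1 (k=43): L=40 R=237
Round 2 (k=47): L=237 R=162
Round 3 (k=18): L=162 R=134
Round 4 (k=24): L=134 R=53
Round 5 (k=19): L=53 R=112
Round 6 (k=25): L=112 R=194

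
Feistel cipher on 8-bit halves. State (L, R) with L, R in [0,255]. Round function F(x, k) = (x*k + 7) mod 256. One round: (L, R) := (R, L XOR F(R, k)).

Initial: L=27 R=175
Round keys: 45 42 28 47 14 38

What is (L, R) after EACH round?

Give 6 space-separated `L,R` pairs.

Round 1 (k=45): L=175 R=209
Round 2 (k=42): L=209 R=254
Round 3 (k=28): L=254 R=30
Round 4 (k=47): L=30 R=119
Round 5 (k=14): L=119 R=151
Round 6 (k=38): L=151 R=6

Answer: 175,209 209,254 254,30 30,119 119,151 151,6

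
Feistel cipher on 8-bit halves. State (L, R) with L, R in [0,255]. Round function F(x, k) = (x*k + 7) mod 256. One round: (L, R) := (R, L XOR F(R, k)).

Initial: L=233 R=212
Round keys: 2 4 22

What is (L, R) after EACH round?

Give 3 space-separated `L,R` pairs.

Answer: 212,70 70,203 203,63

Derivation:
Round 1 (k=2): L=212 R=70
Round 2 (k=4): L=70 R=203
Round 3 (k=22): L=203 R=63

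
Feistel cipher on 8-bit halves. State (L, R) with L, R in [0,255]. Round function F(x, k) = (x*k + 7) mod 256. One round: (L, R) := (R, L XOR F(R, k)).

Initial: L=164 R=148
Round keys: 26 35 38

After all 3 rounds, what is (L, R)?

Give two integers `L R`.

Answer: 252 196

Derivation:
Round 1 (k=26): L=148 R=171
Round 2 (k=35): L=171 R=252
Round 3 (k=38): L=252 R=196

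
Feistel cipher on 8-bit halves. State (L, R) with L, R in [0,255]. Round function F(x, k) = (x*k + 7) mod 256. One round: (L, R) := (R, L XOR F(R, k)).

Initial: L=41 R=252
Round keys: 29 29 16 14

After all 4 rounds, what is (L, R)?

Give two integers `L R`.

Round 1 (k=29): L=252 R=186
Round 2 (k=29): L=186 R=229
Round 3 (k=16): L=229 R=237
Round 4 (k=14): L=237 R=24

Answer: 237 24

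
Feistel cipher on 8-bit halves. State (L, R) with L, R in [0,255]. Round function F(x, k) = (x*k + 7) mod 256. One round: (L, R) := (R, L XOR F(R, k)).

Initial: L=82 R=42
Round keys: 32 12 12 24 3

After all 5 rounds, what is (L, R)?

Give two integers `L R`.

Round 1 (k=32): L=42 R=21
Round 2 (k=12): L=21 R=41
Round 3 (k=12): L=41 R=230
Round 4 (k=24): L=230 R=190
Round 5 (k=3): L=190 R=167

Answer: 190 167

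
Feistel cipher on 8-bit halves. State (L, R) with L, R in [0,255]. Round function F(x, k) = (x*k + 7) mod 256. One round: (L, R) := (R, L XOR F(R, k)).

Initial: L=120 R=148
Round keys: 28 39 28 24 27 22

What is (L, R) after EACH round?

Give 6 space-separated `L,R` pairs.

Round 1 (k=28): L=148 R=79
Round 2 (k=39): L=79 R=132
Round 3 (k=28): L=132 R=56
Round 4 (k=24): L=56 R=195
Round 5 (k=27): L=195 R=160
Round 6 (k=22): L=160 R=4

Answer: 148,79 79,132 132,56 56,195 195,160 160,4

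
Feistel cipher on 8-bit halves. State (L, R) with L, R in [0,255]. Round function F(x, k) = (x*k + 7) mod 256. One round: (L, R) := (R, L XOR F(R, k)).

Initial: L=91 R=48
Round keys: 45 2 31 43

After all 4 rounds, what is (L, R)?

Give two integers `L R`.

Round 1 (k=45): L=48 R=44
Round 2 (k=2): L=44 R=111
Round 3 (k=31): L=111 R=84
Round 4 (k=43): L=84 R=76

Answer: 84 76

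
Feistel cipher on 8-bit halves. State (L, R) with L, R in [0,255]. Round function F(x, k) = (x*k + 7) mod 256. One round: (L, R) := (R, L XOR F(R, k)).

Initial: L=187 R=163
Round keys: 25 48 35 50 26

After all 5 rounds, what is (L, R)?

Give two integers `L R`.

Answer: 239 199

Derivation:
Round 1 (k=25): L=163 R=73
Round 2 (k=48): L=73 R=20
Round 3 (k=35): L=20 R=138
Round 4 (k=50): L=138 R=239
Round 5 (k=26): L=239 R=199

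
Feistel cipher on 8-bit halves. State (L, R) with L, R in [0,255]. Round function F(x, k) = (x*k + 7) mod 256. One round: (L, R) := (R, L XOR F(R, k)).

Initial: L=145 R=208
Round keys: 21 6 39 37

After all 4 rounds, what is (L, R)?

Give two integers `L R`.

Round 1 (k=21): L=208 R=134
Round 2 (k=6): L=134 R=251
Round 3 (k=39): L=251 R=194
Round 4 (k=37): L=194 R=234

Answer: 194 234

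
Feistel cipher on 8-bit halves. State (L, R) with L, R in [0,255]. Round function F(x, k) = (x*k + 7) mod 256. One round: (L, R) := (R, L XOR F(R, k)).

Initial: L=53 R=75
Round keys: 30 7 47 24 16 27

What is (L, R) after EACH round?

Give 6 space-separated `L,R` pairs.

Answer: 75,228 228,8 8,155 155,135 135,236 236,108

Derivation:
Round 1 (k=30): L=75 R=228
Round 2 (k=7): L=228 R=8
Round 3 (k=47): L=8 R=155
Round 4 (k=24): L=155 R=135
Round 5 (k=16): L=135 R=236
Round 6 (k=27): L=236 R=108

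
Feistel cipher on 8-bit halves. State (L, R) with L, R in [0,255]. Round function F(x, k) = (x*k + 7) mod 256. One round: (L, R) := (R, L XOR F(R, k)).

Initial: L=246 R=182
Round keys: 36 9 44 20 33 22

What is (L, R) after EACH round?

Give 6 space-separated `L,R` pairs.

Round 1 (k=36): L=182 R=105
Round 2 (k=9): L=105 R=14
Round 3 (k=44): L=14 R=6
Round 4 (k=20): L=6 R=113
Round 5 (k=33): L=113 R=158
Round 6 (k=22): L=158 R=234

Answer: 182,105 105,14 14,6 6,113 113,158 158,234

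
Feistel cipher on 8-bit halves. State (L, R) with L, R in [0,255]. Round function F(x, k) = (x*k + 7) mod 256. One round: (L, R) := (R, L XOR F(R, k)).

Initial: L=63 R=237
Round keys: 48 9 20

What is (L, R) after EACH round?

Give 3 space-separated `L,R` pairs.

Answer: 237,72 72,98 98,231

Derivation:
Round 1 (k=48): L=237 R=72
Round 2 (k=9): L=72 R=98
Round 3 (k=20): L=98 R=231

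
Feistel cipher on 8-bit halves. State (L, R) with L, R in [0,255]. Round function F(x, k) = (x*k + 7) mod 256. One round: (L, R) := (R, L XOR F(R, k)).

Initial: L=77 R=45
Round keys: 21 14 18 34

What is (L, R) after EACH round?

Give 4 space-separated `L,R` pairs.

Round 1 (k=21): L=45 R=245
Round 2 (k=14): L=245 R=64
Round 3 (k=18): L=64 R=114
Round 4 (k=34): L=114 R=107

Answer: 45,245 245,64 64,114 114,107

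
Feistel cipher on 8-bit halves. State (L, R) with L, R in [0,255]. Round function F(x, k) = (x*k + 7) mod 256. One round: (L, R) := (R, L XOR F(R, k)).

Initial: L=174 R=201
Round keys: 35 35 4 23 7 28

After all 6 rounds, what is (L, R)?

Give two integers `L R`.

Answer: 170 113

Derivation:
Round 1 (k=35): L=201 R=44
Round 2 (k=35): L=44 R=194
Round 3 (k=4): L=194 R=35
Round 4 (k=23): L=35 R=238
Round 5 (k=7): L=238 R=170
Round 6 (k=28): L=170 R=113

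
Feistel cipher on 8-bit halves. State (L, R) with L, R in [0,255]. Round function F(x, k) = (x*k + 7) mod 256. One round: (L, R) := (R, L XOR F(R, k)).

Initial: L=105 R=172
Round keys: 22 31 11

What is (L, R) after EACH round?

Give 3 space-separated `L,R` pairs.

Round 1 (k=22): L=172 R=166
Round 2 (k=31): L=166 R=141
Round 3 (k=11): L=141 R=176

Answer: 172,166 166,141 141,176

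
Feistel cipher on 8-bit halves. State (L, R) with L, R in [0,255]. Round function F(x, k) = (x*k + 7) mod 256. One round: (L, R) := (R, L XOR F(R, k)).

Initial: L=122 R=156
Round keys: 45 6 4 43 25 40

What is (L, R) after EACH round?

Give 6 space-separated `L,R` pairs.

Round 1 (k=45): L=156 R=9
Round 2 (k=6): L=9 R=161
Round 3 (k=4): L=161 R=130
Round 4 (k=43): L=130 R=124
Round 5 (k=25): L=124 R=161
Round 6 (k=40): L=161 R=83

Answer: 156,9 9,161 161,130 130,124 124,161 161,83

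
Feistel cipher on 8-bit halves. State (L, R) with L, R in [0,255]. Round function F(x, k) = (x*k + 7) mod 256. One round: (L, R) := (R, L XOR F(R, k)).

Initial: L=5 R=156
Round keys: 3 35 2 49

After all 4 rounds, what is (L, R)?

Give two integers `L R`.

Answer: 223 75

Derivation:
Round 1 (k=3): L=156 R=222
Round 2 (k=35): L=222 R=253
Round 3 (k=2): L=253 R=223
Round 4 (k=49): L=223 R=75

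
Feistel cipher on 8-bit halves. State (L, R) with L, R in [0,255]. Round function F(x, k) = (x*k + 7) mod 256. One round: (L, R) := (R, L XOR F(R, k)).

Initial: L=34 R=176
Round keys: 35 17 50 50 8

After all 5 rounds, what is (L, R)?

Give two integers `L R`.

Answer: 199 181

Derivation:
Round 1 (k=35): L=176 R=53
Round 2 (k=17): L=53 R=60
Round 3 (k=50): L=60 R=138
Round 4 (k=50): L=138 R=199
Round 5 (k=8): L=199 R=181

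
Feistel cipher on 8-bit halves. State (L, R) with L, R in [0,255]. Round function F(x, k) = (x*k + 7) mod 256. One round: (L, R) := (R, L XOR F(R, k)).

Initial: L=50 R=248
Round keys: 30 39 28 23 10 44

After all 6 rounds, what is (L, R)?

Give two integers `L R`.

Answer: 199 244

Derivation:
Round 1 (k=30): L=248 R=37
Round 2 (k=39): L=37 R=82
Round 3 (k=28): L=82 R=218
Round 4 (k=23): L=218 R=207
Round 5 (k=10): L=207 R=199
Round 6 (k=44): L=199 R=244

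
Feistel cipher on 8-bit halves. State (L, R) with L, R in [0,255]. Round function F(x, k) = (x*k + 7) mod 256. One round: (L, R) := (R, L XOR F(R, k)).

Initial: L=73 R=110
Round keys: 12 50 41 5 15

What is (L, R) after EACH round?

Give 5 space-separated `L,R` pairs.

Round 1 (k=12): L=110 R=102
Round 2 (k=50): L=102 R=157
Round 3 (k=41): L=157 R=74
Round 4 (k=5): L=74 R=228
Round 5 (k=15): L=228 R=41

Answer: 110,102 102,157 157,74 74,228 228,41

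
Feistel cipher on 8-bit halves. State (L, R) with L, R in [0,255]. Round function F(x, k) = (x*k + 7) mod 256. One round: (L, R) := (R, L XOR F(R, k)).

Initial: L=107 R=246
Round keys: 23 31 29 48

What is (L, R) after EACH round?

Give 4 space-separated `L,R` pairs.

Round 1 (k=23): L=246 R=74
Round 2 (k=31): L=74 R=11
Round 3 (k=29): L=11 R=12
Round 4 (k=48): L=12 R=76

Answer: 246,74 74,11 11,12 12,76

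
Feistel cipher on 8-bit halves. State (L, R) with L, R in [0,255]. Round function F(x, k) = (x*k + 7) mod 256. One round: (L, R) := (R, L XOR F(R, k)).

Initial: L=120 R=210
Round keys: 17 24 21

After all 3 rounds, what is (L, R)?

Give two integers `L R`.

Answer: 205 89

Derivation:
Round 1 (k=17): L=210 R=129
Round 2 (k=24): L=129 R=205
Round 3 (k=21): L=205 R=89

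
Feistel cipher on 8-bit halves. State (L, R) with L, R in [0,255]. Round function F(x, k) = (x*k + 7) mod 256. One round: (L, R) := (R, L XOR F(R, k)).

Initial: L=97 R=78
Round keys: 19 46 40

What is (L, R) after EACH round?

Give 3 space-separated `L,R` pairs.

Round 1 (k=19): L=78 R=176
Round 2 (k=46): L=176 R=233
Round 3 (k=40): L=233 R=223

Answer: 78,176 176,233 233,223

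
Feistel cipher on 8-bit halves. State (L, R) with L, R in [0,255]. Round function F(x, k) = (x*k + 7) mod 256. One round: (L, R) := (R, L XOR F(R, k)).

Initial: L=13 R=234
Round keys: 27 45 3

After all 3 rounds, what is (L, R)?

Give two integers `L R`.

Round 1 (k=27): L=234 R=184
Round 2 (k=45): L=184 R=181
Round 3 (k=3): L=181 R=158

Answer: 181 158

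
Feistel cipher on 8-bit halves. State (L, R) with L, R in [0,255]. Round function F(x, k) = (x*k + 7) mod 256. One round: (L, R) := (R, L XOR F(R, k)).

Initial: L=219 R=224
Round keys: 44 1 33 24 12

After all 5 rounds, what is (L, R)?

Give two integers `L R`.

Answer: 148 65

Derivation:
Round 1 (k=44): L=224 R=92
Round 2 (k=1): L=92 R=131
Round 3 (k=33): L=131 R=182
Round 4 (k=24): L=182 R=148
Round 5 (k=12): L=148 R=65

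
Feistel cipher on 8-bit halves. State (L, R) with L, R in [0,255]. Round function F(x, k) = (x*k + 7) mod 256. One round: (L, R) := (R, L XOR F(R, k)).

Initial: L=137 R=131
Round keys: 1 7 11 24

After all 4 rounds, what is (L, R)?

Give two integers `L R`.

Round 1 (k=1): L=131 R=3
Round 2 (k=7): L=3 R=159
Round 3 (k=11): L=159 R=223
Round 4 (k=24): L=223 R=112

Answer: 223 112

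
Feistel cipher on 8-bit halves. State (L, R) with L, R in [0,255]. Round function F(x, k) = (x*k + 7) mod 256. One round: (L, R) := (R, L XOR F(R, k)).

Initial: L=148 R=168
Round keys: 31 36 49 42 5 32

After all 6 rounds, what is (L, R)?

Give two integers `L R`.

Answer: 16 29

Derivation:
Round 1 (k=31): L=168 R=203
Round 2 (k=36): L=203 R=59
Round 3 (k=49): L=59 R=153
Round 4 (k=42): L=153 R=26
Round 5 (k=5): L=26 R=16
Round 6 (k=32): L=16 R=29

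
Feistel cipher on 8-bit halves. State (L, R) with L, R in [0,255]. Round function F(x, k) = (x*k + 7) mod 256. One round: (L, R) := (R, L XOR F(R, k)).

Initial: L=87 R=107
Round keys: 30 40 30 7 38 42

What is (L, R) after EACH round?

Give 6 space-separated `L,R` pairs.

Round 1 (k=30): L=107 R=198
Round 2 (k=40): L=198 R=156
Round 3 (k=30): L=156 R=137
Round 4 (k=7): L=137 R=90
Round 5 (k=38): L=90 R=234
Round 6 (k=42): L=234 R=49

Answer: 107,198 198,156 156,137 137,90 90,234 234,49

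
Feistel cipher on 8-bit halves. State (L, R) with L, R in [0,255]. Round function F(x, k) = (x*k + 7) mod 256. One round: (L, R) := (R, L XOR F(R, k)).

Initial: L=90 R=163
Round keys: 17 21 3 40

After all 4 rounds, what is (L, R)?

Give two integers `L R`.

Answer: 243 219

Derivation:
Round 1 (k=17): L=163 R=128
Round 2 (k=21): L=128 R=36
Round 3 (k=3): L=36 R=243
Round 4 (k=40): L=243 R=219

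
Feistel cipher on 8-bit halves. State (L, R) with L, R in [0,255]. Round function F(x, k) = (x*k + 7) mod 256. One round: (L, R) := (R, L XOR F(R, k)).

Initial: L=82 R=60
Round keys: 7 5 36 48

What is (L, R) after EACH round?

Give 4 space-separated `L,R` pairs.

Round 1 (k=7): L=60 R=249
Round 2 (k=5): L=249 R=216
Round 3 (k=36): L=216 R=158
Round 4 (k=48): L=158 R=127

Answer: 60,249 249,216 216,158 158,127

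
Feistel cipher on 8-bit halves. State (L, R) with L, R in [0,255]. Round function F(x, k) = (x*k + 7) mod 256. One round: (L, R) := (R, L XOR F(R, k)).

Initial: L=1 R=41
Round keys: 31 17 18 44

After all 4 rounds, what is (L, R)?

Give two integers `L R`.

Round 1 (k=31): L=41 R=255
Round 2 (k=17): L=255 R=223
Round 3 (k=18): L=223 R=74
Round 4 (k=44): L=74 R=96

Answer: 74 96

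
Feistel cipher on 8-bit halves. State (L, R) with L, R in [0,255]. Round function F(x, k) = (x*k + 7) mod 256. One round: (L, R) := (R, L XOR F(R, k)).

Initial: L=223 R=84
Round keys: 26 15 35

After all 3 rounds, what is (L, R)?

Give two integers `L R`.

Round 1 (k=26): L=84 R=80
Round 2 (k=15): L=80 R=227
Round 3 (k=35): L=227 R=64

Answer: 227 64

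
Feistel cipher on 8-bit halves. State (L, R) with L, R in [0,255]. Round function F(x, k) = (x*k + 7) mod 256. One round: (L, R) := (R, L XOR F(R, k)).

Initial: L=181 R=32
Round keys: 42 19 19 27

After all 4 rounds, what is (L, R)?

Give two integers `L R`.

Answer: 156 166

Derivation:
Round 1 (k=42): L=32 R=242
Round 2 (k=19): L=242 R=221
Round 3 (k=19): L=221 R=156
Round 4 (k=27): L=156 R=166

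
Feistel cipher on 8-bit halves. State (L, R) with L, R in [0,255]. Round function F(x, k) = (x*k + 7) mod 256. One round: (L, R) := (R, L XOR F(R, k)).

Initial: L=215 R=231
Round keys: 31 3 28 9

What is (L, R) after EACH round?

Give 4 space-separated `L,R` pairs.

Answer: 231,215 215,107 107,108 108,184

Derivation:
Round 1 (k=31): L=231 R=215
Round 2 (k=3): L=215 R=107
Round 3 (k=28): L=107 R=108
Round 4 (k=9): L=108 R=184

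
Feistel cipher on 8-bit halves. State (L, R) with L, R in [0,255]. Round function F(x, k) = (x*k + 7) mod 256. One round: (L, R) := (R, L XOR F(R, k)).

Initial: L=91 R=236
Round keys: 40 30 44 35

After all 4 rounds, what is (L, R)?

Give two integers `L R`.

Answer: 183 239

Derivation:
Round 1 (k=40): L=236 R=188
Round 2 (k=30): L=188 R=227
Round 3 (k=44): L=227 R=183
Round 4 (k=35): L=183 R=239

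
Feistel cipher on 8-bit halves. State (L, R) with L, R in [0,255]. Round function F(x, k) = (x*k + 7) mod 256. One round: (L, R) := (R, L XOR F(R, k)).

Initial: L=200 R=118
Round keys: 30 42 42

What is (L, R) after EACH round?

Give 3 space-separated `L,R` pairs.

Round 1 (k=30): L=118 R=19
Round 2 (k=42): L=19 R=83
Round 3 (k=42): L=83 R=182

Answer: 118,19 19,83 83,182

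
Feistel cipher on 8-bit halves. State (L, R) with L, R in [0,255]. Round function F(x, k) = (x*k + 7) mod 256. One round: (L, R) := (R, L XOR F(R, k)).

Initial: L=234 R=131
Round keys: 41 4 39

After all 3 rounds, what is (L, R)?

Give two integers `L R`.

Answer: 36 107

Derivation:
Round 1 (k=41): L=131 R=232
Round 2 (k=4): L=232 R=36
Round 3 (k=39): L=36 R=107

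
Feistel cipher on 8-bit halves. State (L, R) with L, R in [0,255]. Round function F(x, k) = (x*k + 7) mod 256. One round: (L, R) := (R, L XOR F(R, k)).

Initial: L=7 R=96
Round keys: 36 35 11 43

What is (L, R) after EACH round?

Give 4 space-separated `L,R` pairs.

Answer: 96,128 128,231 231,116 116,100

Derivation:
Round 1 (k=36): L=96 R=128
Round 2 (k=35): L=128 R=231
Round 3 (k=11): L=231 R=116
Round 4 (k=43): L=116 R=100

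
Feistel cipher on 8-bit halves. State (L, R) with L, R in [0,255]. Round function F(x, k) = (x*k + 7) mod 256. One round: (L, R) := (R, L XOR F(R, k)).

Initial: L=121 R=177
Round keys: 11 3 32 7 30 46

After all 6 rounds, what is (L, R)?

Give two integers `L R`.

Round 1 (k=11): L=177 R=219
Round 2 (k=3): L=219 R=41
Round 3 (k=32): L=41 R=252
Round 4 (k=7): L=252 R=194
Round 5 (k=30): L=194 R=63
Round 6 (k=46): L=63 R=155

Answer: 63 155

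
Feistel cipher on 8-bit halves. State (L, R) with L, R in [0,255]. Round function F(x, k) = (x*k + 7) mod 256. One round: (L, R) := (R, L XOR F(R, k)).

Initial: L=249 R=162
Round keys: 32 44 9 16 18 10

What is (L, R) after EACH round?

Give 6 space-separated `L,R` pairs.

Answer: 162,190 190,13 13,194 194,42 42,57 57,107

Derivation:
Round 1 (k=32): L=162 R=190
Round 2 (k=44): L=190 R=13
Round 3 (k=9): L=13 R=194
Round 4 (k=16): L=194 R=42
Round 5 (k=18): L=42 R=57
Round 6 (k=10): L=57 R=107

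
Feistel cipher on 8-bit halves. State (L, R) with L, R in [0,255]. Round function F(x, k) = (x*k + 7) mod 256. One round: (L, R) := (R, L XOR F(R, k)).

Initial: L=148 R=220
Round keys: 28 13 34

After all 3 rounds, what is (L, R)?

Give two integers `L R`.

Answer: 114 168

Derivation:
Round 1 (k=28): L=220 R=131
Round 2 (k=13): L=131 R=114
Round 3 (k=34): L=114 R=168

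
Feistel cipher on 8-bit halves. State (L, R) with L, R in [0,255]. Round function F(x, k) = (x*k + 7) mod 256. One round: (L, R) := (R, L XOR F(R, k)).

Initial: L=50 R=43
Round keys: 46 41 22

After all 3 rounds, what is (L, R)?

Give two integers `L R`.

Round 1 (k=46): L=43 R=243
Round 2 (k=41): L=243 R=217
Round 3 (k=22): L=217 R=94

Answer: 217 94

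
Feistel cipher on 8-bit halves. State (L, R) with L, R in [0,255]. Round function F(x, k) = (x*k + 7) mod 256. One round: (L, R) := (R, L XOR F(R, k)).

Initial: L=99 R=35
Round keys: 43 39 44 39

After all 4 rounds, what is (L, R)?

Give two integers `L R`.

Answer: 112 0

Derivation:
Round 1 (k=43): L=35 R=139
Round 2 (k=39): L=139 R=23
Round 3 (k=44): L=23 R=112
Round 4 (k=39): L=112 R=0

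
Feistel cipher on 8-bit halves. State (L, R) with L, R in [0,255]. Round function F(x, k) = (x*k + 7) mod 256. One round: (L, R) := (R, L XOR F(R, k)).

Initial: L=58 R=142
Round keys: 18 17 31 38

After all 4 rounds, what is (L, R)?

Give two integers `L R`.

Answer: 80 185

Derivation:
Round 1 (k=18): L=142 R=57
Round 2 (k=17): L=57 R=94
Round 3 (k=31): L=94 R=80
Round 4 (k=38): L=80 R=185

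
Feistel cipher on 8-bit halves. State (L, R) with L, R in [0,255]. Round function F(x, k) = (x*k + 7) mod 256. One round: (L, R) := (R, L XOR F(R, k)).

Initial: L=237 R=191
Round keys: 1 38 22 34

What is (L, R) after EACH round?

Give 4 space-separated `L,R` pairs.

Answer: 191,43 43,214 214,64 64,81

Derivation:
Round 1 (k=1): L=191 R=43
Round 2 (k=38): L=43 R=214
Round 3 (k=22): L=214 R=64
Round 4 (k=34): L=64 R=81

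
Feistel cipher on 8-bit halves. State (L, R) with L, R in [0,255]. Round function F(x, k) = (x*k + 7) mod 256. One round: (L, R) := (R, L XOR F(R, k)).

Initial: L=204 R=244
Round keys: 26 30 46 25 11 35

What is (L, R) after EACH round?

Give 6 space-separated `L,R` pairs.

Answer: 244,3 3,149 149,206 206,176 176,89 89,130

Derivation:
Round 1 (k=26): L=244 R=3
Round 2 (k=30): L=3 R=149
Round 3 (k=46): L=149 R=206
Round 4 (k=25): L=206 R=176
Round 5 (k=11): L=176 R=89
Round 6 (k=35): L=89 R=130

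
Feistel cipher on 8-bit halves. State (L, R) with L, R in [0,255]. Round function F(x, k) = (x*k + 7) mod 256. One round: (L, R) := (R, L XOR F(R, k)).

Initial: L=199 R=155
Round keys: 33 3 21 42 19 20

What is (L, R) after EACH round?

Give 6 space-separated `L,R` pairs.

Answer: 155,197 197,205 205,29 29,4 4,78 78,27

Derivation:
Round 1 (k=33): L=155 R=197
Round 2 (k=3): L=197 R=205
Round 3 (k=21): L=205 R=29
Round 4 (k=42): L=29 R=4
Round 5 (k=19): L=4 R=78
Round 6 (k=20): L=78 R=27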